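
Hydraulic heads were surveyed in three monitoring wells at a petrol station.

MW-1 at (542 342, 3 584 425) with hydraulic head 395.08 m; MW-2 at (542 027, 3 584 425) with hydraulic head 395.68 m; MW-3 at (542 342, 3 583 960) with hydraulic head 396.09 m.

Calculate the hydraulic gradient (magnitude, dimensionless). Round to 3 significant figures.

∂h/∂x = (395.68 − 395.08) / (542027 − 542342) = -0.001905
∂h/∂y = (396.09 − 395.08) / (3583960 − 3584425) = -0.002172
|∇h| = √(-0.001905² + -0.002172²) = 0.002889

0.00289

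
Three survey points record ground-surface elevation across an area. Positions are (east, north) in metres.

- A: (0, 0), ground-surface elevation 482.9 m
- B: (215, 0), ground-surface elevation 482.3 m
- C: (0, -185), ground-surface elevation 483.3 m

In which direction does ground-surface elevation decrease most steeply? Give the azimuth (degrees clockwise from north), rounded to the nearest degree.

052°

∂z/∂x = (482.3 − 482.9) / (215 − 0) = -0.002791
∂z/∂y = (483.3 − 482.9) / (-185 − 0) = -0.002162
Steepest decrease is along −∇f: components (+0.002791 E, +0.002162 N).
Azimuth = atan2(+0.002791, +0.002162) = 52.2° ≈ 052°.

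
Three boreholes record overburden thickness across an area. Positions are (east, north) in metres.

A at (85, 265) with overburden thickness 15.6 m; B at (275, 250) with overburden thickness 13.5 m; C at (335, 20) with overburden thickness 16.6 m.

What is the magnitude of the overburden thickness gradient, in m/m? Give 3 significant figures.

0.0208 m/m

With d = a·x + b·y + c and A as origin, the differences give:
  190·a + (-15)·b = -2.1
  250·a + (-245)·b = +1.0
Eliminate b (×(-245) and ×(-15), subtract): -42800·a = 529.50 → a = ∂d/∂x = -0.01237
Back-substitute: b = ∂d/∂y = -0.01671.
|∇f| = √(-0.01237² + -0.01671²) = 0.02079 m/m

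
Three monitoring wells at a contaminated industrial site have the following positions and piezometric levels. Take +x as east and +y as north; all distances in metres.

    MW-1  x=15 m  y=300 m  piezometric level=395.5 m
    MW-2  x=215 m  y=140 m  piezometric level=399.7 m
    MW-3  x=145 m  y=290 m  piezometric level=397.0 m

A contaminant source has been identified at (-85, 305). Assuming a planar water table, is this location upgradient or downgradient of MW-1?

Differences from MW-1: to MW-2 (Δx, Δy, Δh) = (200, -160, +4.2); to MW-3 = (130, -10, +1.5).
Solve a·Δx + b·Δy = Δh: det = 200·(-10) − 130·(-160) = 18800.
∂h/∂x = [(+4.2)·(-10) − (+1.5)·(-160)] / 18800 = +0.01053
∂h/∂y = [200·(+1.5) − 130·(+4.2)] / 18800 = -0.01309
Head at (-85, 305) = 395.5 + (+0.01053)·(-100) + (-0.01309)·(5) = 394.38 m.
That is lower than the 395.5 m at MW-1, so the point is downgradient.

downgradient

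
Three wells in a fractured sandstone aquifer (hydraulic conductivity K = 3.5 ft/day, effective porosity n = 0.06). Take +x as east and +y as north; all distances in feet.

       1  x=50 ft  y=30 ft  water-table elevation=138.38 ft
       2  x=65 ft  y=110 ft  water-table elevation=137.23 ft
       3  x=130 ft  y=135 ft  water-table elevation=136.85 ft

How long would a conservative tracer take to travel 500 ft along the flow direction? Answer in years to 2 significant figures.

1.6 years

Taking 1 as reference: 2−1 = (15, 80, -1.15); 3−1 = (80, 105, -1.53).
Solve a·Δx + b·Δy = Δh: det = 15·105 − 80·80 = -4825.
∂h/∂x = [(-1.15)·105 − (-1.53)·80] / -4825 = -0.0003420
∂h/∂y = [15·(-1.53) − 80·(-1.15)] / -4825 = -0.01431
|∇h| = √(-0.0003420² + -0.01431²) = 0.01431
Seepage velocity v = K·i/n = 3.5 × 0.01431 / 0.06 = 0.8347 ft/day.
t = 500 / 0.8347 = 599 days = 1.64 years.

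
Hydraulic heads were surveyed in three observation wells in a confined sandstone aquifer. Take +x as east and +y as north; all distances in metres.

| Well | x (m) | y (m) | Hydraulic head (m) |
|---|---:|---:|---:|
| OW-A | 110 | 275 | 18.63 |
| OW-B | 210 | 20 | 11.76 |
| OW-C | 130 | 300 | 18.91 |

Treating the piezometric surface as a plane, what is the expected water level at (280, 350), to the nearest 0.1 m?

18.0 m

With h = a·x + b·y + c and OW-A as origin, the differences give:
  100·a + (-255)·b = -6.87
  20·a + 25·b = +0.28
Eliminate b (×25 and ×(-255), subtract): 7600·a = -100.350 → a = ∂h/∂x = -0.01320
Back-substitute: b = ∂h/∂y = +0.02176.
h(280, 350) = 18.63 + (-0.01320)·(170) + (+0.02176)·(75) = 18.63 -2.245 +1.632 = 18.018 m.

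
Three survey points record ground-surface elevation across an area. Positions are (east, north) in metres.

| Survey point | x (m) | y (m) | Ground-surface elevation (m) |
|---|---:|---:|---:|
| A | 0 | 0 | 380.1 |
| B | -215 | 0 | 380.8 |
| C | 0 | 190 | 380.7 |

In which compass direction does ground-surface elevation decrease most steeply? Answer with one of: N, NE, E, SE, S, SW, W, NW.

∂z/∂x = (380.8 − 380.1) / (-215 − 0) = -0.003256
∂z/∂y = (380.7 − 380.1) / (190 − 0) = +0.003158
Steepest decrease is along −∇f = (+0.003256 E, -0.003158 N) → southeast.

SE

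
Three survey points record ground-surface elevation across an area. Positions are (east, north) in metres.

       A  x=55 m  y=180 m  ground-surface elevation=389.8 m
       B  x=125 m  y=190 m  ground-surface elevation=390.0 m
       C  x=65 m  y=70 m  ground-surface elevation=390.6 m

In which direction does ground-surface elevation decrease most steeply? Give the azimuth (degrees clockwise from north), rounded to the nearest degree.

With z = a·x + b·y + c and A as origin, the differences give:
  70·a + 10·b = +0.2
  10·a + (-110)·b = +0.8
Eliminate b (×(-110) and ×10, subtract): -7800·a = -30.00 → a = ∂z/∂x = +0.003846
Back-substitute: b = ∂z/∂y = -0.006923.
Steepest decrease is along −∇f: components (-0.003846 E, +0.006923 N).
Azimuth = atan2(-0.003846, +0.006923) = 330.9° ≈ 331°.

331°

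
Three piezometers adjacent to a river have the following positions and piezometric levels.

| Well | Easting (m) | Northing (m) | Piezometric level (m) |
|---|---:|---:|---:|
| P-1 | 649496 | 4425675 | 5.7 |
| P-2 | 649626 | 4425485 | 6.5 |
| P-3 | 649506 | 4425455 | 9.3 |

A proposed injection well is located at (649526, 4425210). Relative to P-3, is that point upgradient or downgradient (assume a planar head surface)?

With h = a·x + b·y + c and P-1 as origin, the differences give:
  130·a + (-190)·b = +0.8
  10·a + (-220)·b = +3.6
Eliminate b (×(-220) and ×(-190), subtract): -26700·a = 508.00 → a = ∂h/∂x = -0.01903
Back-substitute: b = ∂h/∂y = -0.01723.
Head at (649526, 4425210) = 5.7 + (-0.01903)·(30) + (-0.01723)·(-465) = 13.14 m.
That is higher than the 9.3 m at P-3, so the point is upgradient.

upgradient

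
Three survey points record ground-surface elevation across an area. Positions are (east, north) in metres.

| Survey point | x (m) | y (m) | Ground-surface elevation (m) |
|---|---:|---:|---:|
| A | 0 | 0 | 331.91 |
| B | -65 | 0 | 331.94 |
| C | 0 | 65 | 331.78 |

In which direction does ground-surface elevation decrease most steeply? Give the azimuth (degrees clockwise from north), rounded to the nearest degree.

∂z/∂x = (331.94 − 331.91) / (-65 − 0) = -0.0004615
∂z/∂y = (331.78 − 331.91) / (65 − 0) = -0.002000
Steepest decrease is along −∇f: components (+0.0004615 E, +0.002000 N).
Azimuth = atan2(+0.0004615, +0.002000) = 13.0° ≈ 013°.

013°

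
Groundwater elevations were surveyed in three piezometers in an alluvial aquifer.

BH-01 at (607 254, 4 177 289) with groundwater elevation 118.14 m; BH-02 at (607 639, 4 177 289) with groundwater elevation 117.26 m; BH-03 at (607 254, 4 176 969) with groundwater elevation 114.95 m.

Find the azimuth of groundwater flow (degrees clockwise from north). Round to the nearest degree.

∂h/∂x = (117.26 − 118.14) / (607639 − 607254) = -0.002286
∂h/∂y = (114.95 − 118.14) / (4176969 − 4177289) = +0.009969
Flow direction (−∇h) has components (+0.002286 E, -0.009969 N).
Azimuth = atan2(E, N) = atan2(+0.002286, -0.009969) = 167.1° ≈ 167°.

167°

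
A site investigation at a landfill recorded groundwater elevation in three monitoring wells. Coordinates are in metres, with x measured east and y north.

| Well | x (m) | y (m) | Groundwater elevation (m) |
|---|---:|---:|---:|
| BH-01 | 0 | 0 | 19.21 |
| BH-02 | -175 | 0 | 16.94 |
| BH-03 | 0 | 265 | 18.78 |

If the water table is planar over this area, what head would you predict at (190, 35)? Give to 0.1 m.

∂h/∂x = (16.94 − 19.21) / (-175 − 0) = +0.01297
∂h/∂y = (18.78 − 19.21) / (265 − 0) = -0.001623
h(190, 35) = 19.21 + (+0.01297)·(190) + (-0.001623)·(35) = 19.21 +2.465 -0.057 = 21.618 m.

21.6 m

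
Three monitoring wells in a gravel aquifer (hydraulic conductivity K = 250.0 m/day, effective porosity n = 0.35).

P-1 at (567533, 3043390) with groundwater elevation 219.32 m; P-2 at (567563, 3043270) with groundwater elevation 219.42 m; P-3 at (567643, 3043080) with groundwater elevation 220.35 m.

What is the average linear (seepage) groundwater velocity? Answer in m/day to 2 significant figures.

With h = a·x + b·y + c and P-1 as origin, the differences give:
  30·a + (-120)·b = +0.10
  110·a + (-310)·b = +1.03
Eliminate b (×(-310) and ×(-120), subtract): 3900·a = 92.600 → a = ∂h/∂x = +0.02374
Back-substitute: b = ∂h/∂y = +0.005103.
|∇h| = √(0.02374² + 0.005103²) = 0.02428
Seepage velocity v = K·i/n = 250.0 × 0.02428 / 0.35 = 17.34 m/day.

17 m/day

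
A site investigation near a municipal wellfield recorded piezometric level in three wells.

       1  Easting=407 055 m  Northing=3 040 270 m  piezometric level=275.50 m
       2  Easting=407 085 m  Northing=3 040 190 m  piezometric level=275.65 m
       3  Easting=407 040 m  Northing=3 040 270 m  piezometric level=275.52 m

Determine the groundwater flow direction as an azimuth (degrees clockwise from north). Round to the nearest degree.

029°

With h = a·x + b·y + c and 1 as origin, the differences give:
  30·a + (-80)·b = +0.15
  (-15)·a + 0·b = +0.02
Eliminate b (×0 and ×(-80), subtract): -1200·a = 1.600 → a = ∂h/∂x = -0.001333
Back-substitute: b = ∂h/∂y = -0.002375.
Flow direction (−∇h) has components (+0.001333 E, +0.002375 N).
Azimuth = atan2(E, N) = atan2(+0.001333, +0.002375) = 29.3° ≈ 029°.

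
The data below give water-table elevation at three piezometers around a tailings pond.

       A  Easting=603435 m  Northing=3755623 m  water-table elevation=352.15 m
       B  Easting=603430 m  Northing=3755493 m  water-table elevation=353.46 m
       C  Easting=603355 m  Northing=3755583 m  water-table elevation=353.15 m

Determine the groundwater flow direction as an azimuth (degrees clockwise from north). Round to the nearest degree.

Differences from A: to B (Δx, Δy, Δh) = (-5, -130, +1.31); to C = (-80, -40, +1.00).
Solve a·Δx + b·Δy = Δh: det = (-5)·(-40) − (-80)·(-130) = -10200.
∂h/∂x = [(+1.31)·(-40) − (+1.00)·(-130)] / -10200 = -0.007608
∂h/∂y = [(-5)·(+1.00) − (-80)·(+1.31)] / -10200 = -0.009784
Flow direction (−∇h) has components (+0.007608 E, +0.009784 N).
Azimuth = atan2(E, N) = atan2(+0.007608, +0.009784) = 37.9° ≈ 038°.

038°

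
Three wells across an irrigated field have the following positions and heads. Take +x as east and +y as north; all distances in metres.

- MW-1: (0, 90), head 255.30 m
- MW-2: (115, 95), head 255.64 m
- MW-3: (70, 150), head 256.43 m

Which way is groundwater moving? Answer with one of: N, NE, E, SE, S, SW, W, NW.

S

Taking MW-1 as reference: MW-2−MW-1 = (115, 5, +0.34); MW-3−MW-1 = (70, 60, +1.13).
Determinant of the coordinate differences = 115·60 − 70·5 = 6550.
∂h/∂x = [(+0.34)·60 − (+1.13)·5] / 6550 = +0.002252
∂h/∂y = [115·(+1.13) − 70·(+0.34)] / 6550 = +0.01621
Flow = −∇h = (-0.002252 east, -0.01621 north), which points south.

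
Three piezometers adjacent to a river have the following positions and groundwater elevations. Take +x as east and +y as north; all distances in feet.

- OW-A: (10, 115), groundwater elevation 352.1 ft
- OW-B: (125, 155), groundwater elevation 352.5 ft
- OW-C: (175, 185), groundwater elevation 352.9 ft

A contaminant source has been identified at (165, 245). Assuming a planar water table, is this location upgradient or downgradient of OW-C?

Taking OW-A as reference: OW-B−OW-A = (115, 40, +0.4); OW-C−OW-A = (165, 70, +0.8).
Solve a·Δx + b·Δy = Δh: det = 115·70 − 165·40 = 1450.
∂h/∂x = [(+0.4)·70 − (+0.8)·40] / 1450 = -0.002759
∂h/∂y = [115·(+0.8) − 165·(+0.4)] / 1450 = +0.01793
Head at (165, 245) = 352.1 + (-0.002759)·(155) + (+0.01793)·(130) = 354.00 ft.
That is higher than the 352.9 ft at OW-C, so the point is upgradient.

upgradient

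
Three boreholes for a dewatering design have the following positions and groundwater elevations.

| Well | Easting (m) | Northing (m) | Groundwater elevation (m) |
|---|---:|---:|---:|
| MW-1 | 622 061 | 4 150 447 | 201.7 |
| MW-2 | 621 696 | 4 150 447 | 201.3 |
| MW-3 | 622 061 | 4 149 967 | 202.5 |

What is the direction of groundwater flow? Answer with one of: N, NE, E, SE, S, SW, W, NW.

NW

∂h/∂x = (201.3 − 201.7) / (621696 − 622061) = +0.001096
∂h/∂y = (202.5 − 201.7) / (4149967 − 4150447) = -0.001667
Flow = −∇h = (-0.001096 east, +0.001667 north), which points northwest.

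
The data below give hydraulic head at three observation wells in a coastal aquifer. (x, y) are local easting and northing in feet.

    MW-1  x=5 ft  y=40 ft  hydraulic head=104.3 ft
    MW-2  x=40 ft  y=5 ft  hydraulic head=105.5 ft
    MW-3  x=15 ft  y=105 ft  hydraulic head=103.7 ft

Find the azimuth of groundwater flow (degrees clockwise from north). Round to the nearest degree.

With h = a·x + b·y + c and MW-1 as origin, the differences give:
  35·a + (-35)·b = +1.2
  10·a + 65·b = -0.6
Eliminate b (×65 and ×(-35), subtract): 2625·a = 57.00 → a = ∂h/∂x = +0.02171
Back-substitute: b = ∂h/∂y = -0.01257.
Flow direction (−∇h) has components (-0.02171 E, +0.01257 N).
Azimuth = atan2(E, N) = atan2(-0.02171, +0.01257) = 300.1° ≈ 300°.

300°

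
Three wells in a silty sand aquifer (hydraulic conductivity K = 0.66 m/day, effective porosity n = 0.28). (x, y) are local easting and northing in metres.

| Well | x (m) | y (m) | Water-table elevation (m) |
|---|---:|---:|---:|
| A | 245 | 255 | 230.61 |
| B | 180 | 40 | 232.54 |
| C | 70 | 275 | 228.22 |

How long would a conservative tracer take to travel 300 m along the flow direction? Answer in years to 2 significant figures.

Differences from A: to B (Δx, Δy, Δh) = (-65, -215, +1.93); to C = (-175, 20, -2.39).
Determinant of the coordinate differences = (-65)·20 − (-175)·(-215) = -38925.
∂h/∂x = [(+1.93)·20 − (-2.39)·(-215)] / -38925 = +0.01221
∂h/∂y = [(-65)·(-2.39) − (-175)·(+1.93)] / -38925 = -0.01267
|∇h| = √(0.01221² + -0.01267²) = 0.0176
Seepage velocity v = K·i/n = 0.66 × 0.0176 / 0.28 = 0.04149 m/day.
t = 300 / 0.04149 = 7231 days = 19.8 years.

20 years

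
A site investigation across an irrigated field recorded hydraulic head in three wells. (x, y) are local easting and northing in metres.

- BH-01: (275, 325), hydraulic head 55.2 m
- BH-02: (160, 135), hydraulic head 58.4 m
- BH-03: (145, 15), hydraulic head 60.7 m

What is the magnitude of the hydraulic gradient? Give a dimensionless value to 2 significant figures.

0.020

Taking BH-01 as reference: BH-02−BH-01 = (-115, -190, +3.2); BH-03−BH-01 = (-130, -310, +5.5).
Solve a·Δx + b·Δy = Δh: det = (-115)·(-310) − (-130)·(-190) = 10950.
∂h/∂x = [(+3.2)·(-310) − (+5.5)·(-190)] / 10950 = +0.004840
∂h/∂y = [(-115)·(+5.5) − (-130)·(+3.2)] / 10950 = -0.01977
|∇h| = √(0.004840² + -0.01977²) = 0.02035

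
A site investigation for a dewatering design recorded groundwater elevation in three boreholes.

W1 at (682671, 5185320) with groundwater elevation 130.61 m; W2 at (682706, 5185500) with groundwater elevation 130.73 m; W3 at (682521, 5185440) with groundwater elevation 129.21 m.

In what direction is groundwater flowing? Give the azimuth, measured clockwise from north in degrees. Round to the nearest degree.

Taking W1 as reference: W2−W1 = (35, 180, +0.12); W3−W1 = (-150, 120, -1.40).
Solve a·Δx + b·Δy = Δh: det = 35·120 − (-150)·180 = 31200.
∂h/∂x = [(+0.12)·120 − (-1.40)·180] / 31200 = +0.008538
∂h/∂y = [35·(-1.40) − (-150)·(+0.12)] / 31200 = -0.0009936
Flow direction (−∇h) has components (-0.008538 E, +0.0009936 N).
Azimuth = atan2(E, N) = atan2(-0.008538, +0.0009936) = 276.6° ≈ 277°.

277°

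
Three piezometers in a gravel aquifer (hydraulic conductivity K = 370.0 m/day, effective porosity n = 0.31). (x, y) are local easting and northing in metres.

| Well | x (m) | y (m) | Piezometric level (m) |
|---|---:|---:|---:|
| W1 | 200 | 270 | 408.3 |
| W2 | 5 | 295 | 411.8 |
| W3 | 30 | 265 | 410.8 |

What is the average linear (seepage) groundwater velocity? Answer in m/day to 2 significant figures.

31 m/day

Differences from W1: to W2 (Δx, Δy, Δh) = (-195, 25, +3.5); to W3 = (-170, -5, +2.5).
Solve a·Δx + b·Δy = Δh: det = (-195)·(-5) − (-170)·25 = 5225.
∂h/∂x = [(+3.5)·(-5) − (+2.5)·25] / 5225 = -0.01531
∂h/∂y = [(-195)·(+2.5) − (-170)·(+3.5)] / 5225 = +0.02057
|∇h| = √(-0.01531² + 0.02057²) = 0.02564
Seepage velocity v = K·i/n = 370.0 × 0.02564 / 0.31 = 30.6 m/day.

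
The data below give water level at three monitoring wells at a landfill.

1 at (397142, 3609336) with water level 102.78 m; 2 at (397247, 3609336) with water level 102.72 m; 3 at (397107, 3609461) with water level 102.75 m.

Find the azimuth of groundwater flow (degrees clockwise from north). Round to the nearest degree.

Differences from 1: to 2 (Δx, Δy, Δh) = (105, 0, -0.06); to 3 = (-35, 125, -0.03).
Determinant of the coordinate differences = 105·125 − (-35)·0 = 13125.
∂h/∂x = [(-0.06)·125 − (-0.03)·0] / 13125 = -0.0005714
∂h/∂y = [105·(-0.03) − (-35)·(-0.06)] / 13125 = -0.0004000
Flow direction (−∇h) has components (+0.0005714 E, +0.0004000 N).
Azimuth = atan2(E, N) = atan2(+0.0005714, +0.0004000) = 55.0° ≈ 055°.

055°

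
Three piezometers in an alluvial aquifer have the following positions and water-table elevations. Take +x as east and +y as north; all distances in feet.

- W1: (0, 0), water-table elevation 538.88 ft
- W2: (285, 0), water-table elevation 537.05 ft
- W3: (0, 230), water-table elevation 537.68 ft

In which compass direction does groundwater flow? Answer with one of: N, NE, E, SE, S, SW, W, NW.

∂h/∂x = (537.05 − 538.88) / (285 − 0) = -0.006421
∂h/∂y = (537.68 − 538.88) / (230 − 0) = -0.005217
Flow = −∇h = (+0.006421 east, +0.005217 north), which points northeast.

NE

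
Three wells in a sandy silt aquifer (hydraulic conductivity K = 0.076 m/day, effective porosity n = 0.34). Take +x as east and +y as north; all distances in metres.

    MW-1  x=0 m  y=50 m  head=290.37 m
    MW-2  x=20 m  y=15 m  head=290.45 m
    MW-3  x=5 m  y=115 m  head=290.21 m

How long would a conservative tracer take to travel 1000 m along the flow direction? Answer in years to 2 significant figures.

With h = a·x + b·y + c and MW-1 as origin, the differences give:
  20·a + (-35)·b = +0.08
  5·a + 65·b = -0.16
Eliminate b (×65 and ×(-35), subtract): 1475·a = -0.400 → a = ∂h/∂x = -0.0002712
Back-substitute: b = ∂h/∂y = -0.002441.
|∇h| = √(-0.0002712² + -0.002441²) = 0.002456
Seepage velocity v = K·i/n = 0.076 × 0.002456 / 0.34 = 0.000549 m/day.
t = 1000 / 0.000549 = 1.821e+06 days = 4.99e+03 years.

5000 years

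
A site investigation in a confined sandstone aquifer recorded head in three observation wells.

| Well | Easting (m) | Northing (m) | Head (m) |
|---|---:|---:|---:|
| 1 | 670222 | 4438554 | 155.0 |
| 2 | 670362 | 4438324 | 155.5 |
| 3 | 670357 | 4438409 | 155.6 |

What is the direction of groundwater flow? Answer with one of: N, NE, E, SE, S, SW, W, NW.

W

Taking 1 as reference: 2−1 = (140, -230, +0.5); 3−1 = (135, -145, +0.6).
Determinant of the coordinate differences = 140·(-145) − 135·(-230) = 10750.
∂h/∂x = [(+0.5)·(-145) − (+0.6)·(-230)] / 10750 = +0.006093
∂h/∂y = [140·(+0.6) − 135·(+0.5)] / 10750 = +0.001535
Flow = −∇h = (-0.006093 east, -0.001535 north), which points west.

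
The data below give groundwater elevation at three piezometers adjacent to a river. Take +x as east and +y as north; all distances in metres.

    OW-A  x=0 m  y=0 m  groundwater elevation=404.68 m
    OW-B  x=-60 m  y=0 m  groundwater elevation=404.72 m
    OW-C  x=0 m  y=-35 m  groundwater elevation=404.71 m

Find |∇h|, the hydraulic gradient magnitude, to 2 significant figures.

0.0011

∂h/∂x = (404.72 − 404.68) / (-60 − 0) = -0.0006667
∂h/∂y = (404.71 − 404.68) / (-35 − 0) = -0.0008571
|∇h| = √(-0.0006667² + -0.0008571²) = 0.001086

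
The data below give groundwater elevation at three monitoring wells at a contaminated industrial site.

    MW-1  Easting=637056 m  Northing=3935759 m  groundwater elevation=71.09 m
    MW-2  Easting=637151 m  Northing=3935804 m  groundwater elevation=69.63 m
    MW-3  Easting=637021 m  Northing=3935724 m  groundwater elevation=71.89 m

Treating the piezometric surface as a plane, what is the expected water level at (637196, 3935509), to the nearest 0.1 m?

Three-point gradient (reference MW-1): Δ to MW-2 = (95, 45, -1.46), Δ to MW-3 = (-35, -35, +0.80).
∂h/∂x = -0.008629, ∂h/∂y = -0.01423 (det = -1750).
h(637196, 3935509) = 71.09 + (-0.008629)·(140) + (-0.01423)·(-250) = 71.09 -1.208 +3.557 = 73.439 m.

73.4 m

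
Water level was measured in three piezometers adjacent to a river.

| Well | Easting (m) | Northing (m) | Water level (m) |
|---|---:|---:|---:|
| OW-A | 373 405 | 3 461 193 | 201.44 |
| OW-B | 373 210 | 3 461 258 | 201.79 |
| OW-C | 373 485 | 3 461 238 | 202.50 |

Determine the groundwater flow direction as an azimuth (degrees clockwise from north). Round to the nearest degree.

193°

Taking OW-A as reference: OW-B−OW-A = (-195, 65, +0.35); OW-C−OW-A = (80, 45, +1.06).
Determinant of the coordinate differences = (-195)·45 − 80·65 = -13975.
∂h/∂x = [(+0.35)·45 − (+1.06)·65] / -13975 = +0.003803
∂h/∂y = [(-195)·(+1.06) − 80·(+0.35)] / -13975 = +0.01679
Flow direction (−∇h) has components (-0.003803 E, -0.01679 N).
Azimuth = atan2(E, N) = atan2(-0.003803, -0.01679) = 192.8° ≈ 193°.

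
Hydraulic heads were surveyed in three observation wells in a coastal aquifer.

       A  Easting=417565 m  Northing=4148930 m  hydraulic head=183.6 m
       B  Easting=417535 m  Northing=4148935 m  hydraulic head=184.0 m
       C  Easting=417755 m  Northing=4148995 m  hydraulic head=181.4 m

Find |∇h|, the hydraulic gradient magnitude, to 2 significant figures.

Differences from A: to B (Δx, Δy, Δh) = (-30, 5, +0.4); to C = (190, 65, -2.2).
Determinant of the coordinate differences = (-30)·65 − 190·5 = -2900.
∂h/∂x = [(+0.4)·65 − (-2.2)·5] / -2900 = -0.01276
∂h/∂y = [(-30)·(-2.2) − 190·(+0.4)] / -2900 = +0.003448
|∇h| = √(-0.01276² + 0.003448²) = 0.01322

0.013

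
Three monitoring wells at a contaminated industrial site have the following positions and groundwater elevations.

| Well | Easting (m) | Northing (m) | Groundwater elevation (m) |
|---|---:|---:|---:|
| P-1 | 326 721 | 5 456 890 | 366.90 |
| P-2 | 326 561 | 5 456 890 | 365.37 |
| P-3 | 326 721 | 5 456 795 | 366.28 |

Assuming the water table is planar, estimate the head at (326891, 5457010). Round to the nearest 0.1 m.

∂h/∂x = (365.37 − 366.90) / (326561 − 326721) = +0.009562
∂h/∂y = (366.28 − 366.90) / (5456795 − 5456890) = +0.006526
h(326891, 5457010) = 366.90 + (+0.009562)·(170) + (+0.006526)·(120) = 366.90 +1.626 +0.783 = 369.309 m.

369.3 m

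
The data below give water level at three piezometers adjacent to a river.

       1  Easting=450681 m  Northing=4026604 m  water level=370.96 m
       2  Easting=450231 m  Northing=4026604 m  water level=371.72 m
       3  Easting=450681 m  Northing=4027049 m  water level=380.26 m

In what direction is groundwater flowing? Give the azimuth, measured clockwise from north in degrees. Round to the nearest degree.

175°

∂h/∂x = (371.72 − 370.96) / (450231 − 450681) = -0.001689
∂h/∂y = (380.26 − 370.96) / (4027049 − 4026604) = +0.02090
Flow direction (−∇h) has components (+0.001689 E, -0.02090 N).
Azimuth = atan2(E, N) = atan2(+0.001689, -0.02090) = 175.4° ≈ 175°.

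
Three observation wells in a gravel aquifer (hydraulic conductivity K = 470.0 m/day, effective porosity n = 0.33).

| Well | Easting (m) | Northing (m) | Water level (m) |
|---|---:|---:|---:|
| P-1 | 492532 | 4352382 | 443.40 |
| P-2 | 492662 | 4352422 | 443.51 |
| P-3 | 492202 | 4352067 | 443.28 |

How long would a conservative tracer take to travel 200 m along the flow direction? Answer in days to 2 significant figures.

110 days

With h = a·x + b·y + c and P-1 as origin, the differences give:
  130·a + 40·b = +0.11
  (-330)·a + (-315)·b = -0.12
Eliminate b (×(-315) and ×40, subtract): -27750·a = -29.850 → a = ∂h/∂x = +0.001076
Back-substitute: b = ∂h/∂y = -0.0007459.
|∇h| = √(0.001076² + -0.0007459²) = 0.001309
Seepage velocity v = K·i/n = 470.0 × 0.001309 / 0.33 = 1.864 m/day.
t = 200 / 1.864 = 107.3 days.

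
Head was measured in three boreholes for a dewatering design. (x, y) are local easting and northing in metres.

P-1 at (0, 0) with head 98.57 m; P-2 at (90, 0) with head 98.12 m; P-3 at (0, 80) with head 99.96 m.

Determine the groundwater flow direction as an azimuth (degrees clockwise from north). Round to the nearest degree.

∂h/∂x = (98.12 − 98.57) / (90 − 0) = -0.005000
∂h/∂y = (99.96 − 98.57) / (80 − 0) = +0.01738
Flow direction (−∇h) has components (+0.005000 E, -0.01738 N).
Azimuth = atan2(E, N) = atan2(+0.005000, -0.01738) = 163.9° ≈ 164°.

164°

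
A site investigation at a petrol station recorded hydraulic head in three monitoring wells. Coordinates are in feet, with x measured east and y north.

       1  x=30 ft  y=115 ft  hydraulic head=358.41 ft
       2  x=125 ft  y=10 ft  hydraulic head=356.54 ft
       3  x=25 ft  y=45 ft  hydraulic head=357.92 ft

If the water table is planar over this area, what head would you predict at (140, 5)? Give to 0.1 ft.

Taking 1 as reference: 2−1 = (95, -105, -1.87); 3−1 = (-5, -70, -0.49).
Determinant of the coordinate differences = 95·(-70) − (-5)·(-105) = -7175.
∂h/∂x = [(-1.87)·(-70) − (-0.49)·(-105)] / -7175 = -0.01107
∂h/∂y = [95·(-0.49) − (-5)·(-1.87)] / -7175 = +0.007791
h(140, 5) = 358.41 + (-0.01107)·(110) + (+0.007791)·(-110) = 358.41 -1.218 -0.857 = 356.335 ft.

356.3 ft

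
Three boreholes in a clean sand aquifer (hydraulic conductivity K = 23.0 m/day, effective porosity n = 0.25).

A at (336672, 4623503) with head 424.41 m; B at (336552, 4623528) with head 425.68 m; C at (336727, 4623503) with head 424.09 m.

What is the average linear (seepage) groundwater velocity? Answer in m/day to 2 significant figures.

2.2 m/day

Three-point gradient (reference A): Δ to B = (-120, 25, +1.27), Δ to C = (55, 0, -0.32).
∂h/∂x = -0.005818, ∂h/∂y = +0.02287 (det = -1375).
|∇h| = √(-0.005818² + 0.02287²) = 0.0236
Seepage velocity v = K·i/n = 23.0 × 0.0236 / 0.25 = 2.171 m/day.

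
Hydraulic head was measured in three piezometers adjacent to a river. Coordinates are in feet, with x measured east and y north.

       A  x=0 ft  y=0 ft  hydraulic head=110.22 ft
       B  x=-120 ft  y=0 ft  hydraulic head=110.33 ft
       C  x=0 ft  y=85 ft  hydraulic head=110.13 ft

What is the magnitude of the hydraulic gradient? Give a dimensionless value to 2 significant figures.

∂h/∂x = (110.33 − 110.22) / (-120 − 0) = -0.0009167
∂h/∂y = (110.13 − 110.22) / (85 − 0) = -0.001059
|∇h| = √(-0.0009167² + -0.001059²) = 0.001401

0.0014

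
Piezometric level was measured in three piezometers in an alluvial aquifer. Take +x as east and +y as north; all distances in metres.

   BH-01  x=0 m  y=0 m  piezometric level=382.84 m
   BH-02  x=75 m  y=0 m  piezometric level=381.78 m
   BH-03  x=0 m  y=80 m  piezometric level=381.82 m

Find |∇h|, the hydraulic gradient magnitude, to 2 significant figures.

∂h/∂x = (381.78 − 382.84) / (75 − 0) = -0.01413
∂h/∂y = (381.82 − 382.84) / (80 − 0) = -0.01275
|∇h| = √(-0.01413² + -0.01275²) = 0.01903

0.019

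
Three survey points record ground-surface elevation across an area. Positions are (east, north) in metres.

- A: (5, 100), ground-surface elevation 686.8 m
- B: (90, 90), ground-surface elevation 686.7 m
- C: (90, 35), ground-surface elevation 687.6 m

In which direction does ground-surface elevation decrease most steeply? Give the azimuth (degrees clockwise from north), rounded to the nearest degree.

011°

Three-point gradient (reference A): Δ to B = (85, -10, -0.1), Δ to C = (85, -65, +0.8).
∂z/∂x = -0.003102, ∂z/∂y = -0.01636 (det = -4675).
Steepest decrease is along −∇f: components (+0.003102 E, +0.01636 N).
Azimuth = atan2(+0.003102, +0.01636) = 10.7° ≈ 011°.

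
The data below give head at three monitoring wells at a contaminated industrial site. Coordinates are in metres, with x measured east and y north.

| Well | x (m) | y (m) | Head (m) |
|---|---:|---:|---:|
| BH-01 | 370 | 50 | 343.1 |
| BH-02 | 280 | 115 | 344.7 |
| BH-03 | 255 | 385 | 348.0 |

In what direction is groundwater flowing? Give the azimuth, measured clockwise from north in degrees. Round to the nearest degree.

140°

With h = a·x + b·y + c and BH-01 as origin, the differences give:
  (-90)·a + 65·b = +1.6
  (-115)·a + 335·b = +4.9
Eliminate b (×335 and ×65, subtract): -22675·a = 217.50 → a = ∂h/∂x = -0.009592
Back-substitute: b = ∂h/∂y = +0.01133.
Flow direction (−∇h) has components (+0.009592 E, -0.01133 N).
Azimuth = atan2(E, N) = atan2(+0.009592, -0.01133) = 139.8° ≈ 140°.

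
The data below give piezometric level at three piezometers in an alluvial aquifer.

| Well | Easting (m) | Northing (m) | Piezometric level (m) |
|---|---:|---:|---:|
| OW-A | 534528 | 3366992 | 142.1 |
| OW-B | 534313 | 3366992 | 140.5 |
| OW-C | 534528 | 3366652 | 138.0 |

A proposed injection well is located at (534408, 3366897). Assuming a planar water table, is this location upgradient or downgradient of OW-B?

∂h/∂x = (140.5 − 142.1) / (534313 − 534528) = +0.007442
∂h/∂y = (138.0 − 142.1) / (3366652 − 3366992) = +0.01206
Head at (534408, 3366897) = 142.1 + (+0.007442)·(-120) + (+0.01206)·(-95) = 140.06 m.
That is lower than the 140.5 m at OW-B, so the point is downgradient.

downgradient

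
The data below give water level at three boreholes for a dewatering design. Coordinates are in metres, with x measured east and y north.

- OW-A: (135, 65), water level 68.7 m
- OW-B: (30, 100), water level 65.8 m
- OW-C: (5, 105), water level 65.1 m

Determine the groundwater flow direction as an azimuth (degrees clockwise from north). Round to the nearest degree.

Taking OW-A as reference: OW-B−OW-A = (-105, 35, -2.9); OW-C−OW-A = (-130, 40, -3.6).
Determinant of the coordinate differences = (-105)·40 − (-130)·35 = 350.
∂h/∂x = [(-2.9)·40 − (-3.6)·35] / 350 = +0.02857
∂h/∂y = [(-105)·(-3.6) − (-130)·(-2.9)] / 350 = +0.002857
Flow direction (−∇h) has components (-0.02857 E, -0.002857 N).
Azimuth = atan2(E, N) = atan2(-0.02857, -0.002857) = 264.3° ≈ 264°.

264°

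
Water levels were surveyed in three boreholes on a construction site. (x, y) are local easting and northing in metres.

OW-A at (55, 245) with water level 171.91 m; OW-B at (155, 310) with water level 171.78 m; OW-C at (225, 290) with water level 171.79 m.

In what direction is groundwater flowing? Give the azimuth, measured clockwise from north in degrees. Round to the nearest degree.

011°

Taking OW-A as reference: OW-B−OW-A = (100, 65, -0.13); OW-C−OW-A = (170, 45, -0.12).
Solve a·Δx + b·Δy = Δh: det = 100·45 − 170·65 = -6550.
∂h/∂x = [(-0.13)·45 − (-0.12)·65] / -6550 = -0.0002977
∂h/∂y = [100·(-0.12) − 170·(-0.13)] / -6550 = -0.001542
Flow direction (−∇h) has components (+0.0002977 E, +0.001542 N).
Azimuth = atan2(E, N) = atan2(+0.0002977, +0.001542) = 10.9° ≈ 011°.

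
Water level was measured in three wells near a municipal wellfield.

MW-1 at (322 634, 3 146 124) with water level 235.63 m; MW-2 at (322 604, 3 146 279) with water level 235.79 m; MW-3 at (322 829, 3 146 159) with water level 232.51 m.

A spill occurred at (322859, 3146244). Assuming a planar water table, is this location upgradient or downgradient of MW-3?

downgradient

Taking MW-1 as reference: MW-2−MW-1 = (-30, 155, +0.16); MW-3−MW-1 = (195, 35, -3.12).
Solve a·Δx + b·Δy = Δh: det = (-30)·35 − 195·155 = -31275.
∂h/∂x = [(+0.16)·35 − (-3.12)·155] / -31275 = -0.01564
∂h/∂y = [(-30)·(-3.12) − 195·(+0.16)] / -31275 = -0.001995
Head at (322859, 3146244) = 235.63 + (-0.01564)·(225) + (-0.001995)·(120) = 231.87 m.
That is lower than the 232.51 m at MW-3, so the point is downgradient.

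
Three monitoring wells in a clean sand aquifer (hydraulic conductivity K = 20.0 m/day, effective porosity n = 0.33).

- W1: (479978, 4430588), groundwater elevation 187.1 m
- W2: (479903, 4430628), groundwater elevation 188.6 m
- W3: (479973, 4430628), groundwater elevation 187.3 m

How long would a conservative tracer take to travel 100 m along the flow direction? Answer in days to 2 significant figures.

Differences from W1: to W2 (Δx, Δy, Δh) = (-75, 40, +1.5); to W3 = (-5, 40, +0.2).
Determinant of the coordinate differences = (-75)·40 − (-5)·40 = -2800.
∂h/∂x = [(+1.5)·40 − (+0.2)·40] / -2800 = -0.01857
∂h/∂y = [(-75)·(+0.2) − (-5)·(+1.5)] / -2800 = +0.002679
|∇h| = √(-0.01857² + 0.002679²) = 0.01876
Seepage velocity v = K·i/n = 20.0 × 0.01876 / 0.33 = 1.137 m/day.
t = 100 / 1.137 = 87.95 days.

88 days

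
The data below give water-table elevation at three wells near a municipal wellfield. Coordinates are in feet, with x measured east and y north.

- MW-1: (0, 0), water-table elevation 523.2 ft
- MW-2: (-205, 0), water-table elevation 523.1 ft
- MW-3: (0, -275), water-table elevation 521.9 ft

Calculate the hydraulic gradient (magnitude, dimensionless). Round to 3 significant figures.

∂h/∂x = (523.1 − 523.2) / (-205 − 0) = +0.0004878
∂h/∂y = (521.9 − 523.2) / (-275 − 0) = +0.004727
|∇h| = √(0.0004878² + 0.004727²) = 0.004752

0.00475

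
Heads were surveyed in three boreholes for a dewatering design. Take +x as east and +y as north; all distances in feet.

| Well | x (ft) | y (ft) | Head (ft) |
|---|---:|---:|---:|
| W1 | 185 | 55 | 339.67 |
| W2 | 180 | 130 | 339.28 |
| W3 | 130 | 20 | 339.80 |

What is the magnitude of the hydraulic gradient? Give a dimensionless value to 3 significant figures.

0.00522

With h = a·x + b·y + c and W1 as origin, the differences give:
  (-5)·a + 75·b = -0.39
  (-55)·a + (-35)·b = +0.13
Eliminate b (×(-35) and ×75, subtract): 4300·a = 3.900 → a = ∂h/∂x = +0.0009070
Back-substitute: b = ∂h/∂y = -0.005140.
|∇h| = √(0.0009070² + -0.005140²) = 0.005219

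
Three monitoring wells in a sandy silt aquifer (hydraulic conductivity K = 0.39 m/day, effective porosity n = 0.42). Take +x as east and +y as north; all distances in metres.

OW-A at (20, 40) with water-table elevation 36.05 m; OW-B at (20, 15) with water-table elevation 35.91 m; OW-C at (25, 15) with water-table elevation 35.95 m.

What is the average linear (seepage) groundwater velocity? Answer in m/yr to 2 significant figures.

Differences from OW-A: to OW-B (Δx, Δy, Δh) = (0, -25, -0.14); to OW-C = (5, -25, -0.10).
Determinant of the coordinate differences = 0·(-25) − 5·(-25) = 125.
∂h/∂x = [(-0.14)·(-25) − (-0.10)·(-25)] / 125 = +0.008000
∂h/∂y = [0·(-0.10) − 5·(-0.14)] / 125 = +0.005600
|∇h| = √(0.008000² + 0.005600²) = 0.009765
Seepage velocity v = K·i/n = 0.39 × 0.009765 / 0.42 = 0.009067 m/day = 3.312 m/yr.

3.3 m/yr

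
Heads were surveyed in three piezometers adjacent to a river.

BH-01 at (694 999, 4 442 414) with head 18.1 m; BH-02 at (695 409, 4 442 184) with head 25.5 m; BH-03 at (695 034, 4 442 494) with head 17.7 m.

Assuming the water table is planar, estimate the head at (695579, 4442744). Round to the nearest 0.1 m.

21.8 m

Taking BH-01 as reference: BH-02−BH-01 = (410, -230, +7.4); BH-03−BH-01 = (35, 80, -0.4).
Determinant of the coordinate differences = 410·80 − 35·(-230) = 40850.
∂h/∂x = [(+7.4)·80 − (-0.4)·(-230)] / 40850 = +0.01224
∂h/∂y = [410·(-0.4) − 35·(+7.4)] / 40850 = -0.01035
h(695579, 4442744) = 18.1 + (+0.01224)·(580) + (-0.01035)·(330) = 18.1 +7.099 -3.417 = 21.782 m.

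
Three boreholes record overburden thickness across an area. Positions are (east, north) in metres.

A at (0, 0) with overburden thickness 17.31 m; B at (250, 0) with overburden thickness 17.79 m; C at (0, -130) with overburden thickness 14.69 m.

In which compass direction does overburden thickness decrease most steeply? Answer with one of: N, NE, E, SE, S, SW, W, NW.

S

∂d/∂x = (17.79 − 17.31) / (250 − 0) = +0.001920
∂d/∂y = (14.69 − 17.31) / (-130 − 0) = +0.02015
Steepest decrease is along −∇f = (-0.001920 E, -0.02015 N) → south.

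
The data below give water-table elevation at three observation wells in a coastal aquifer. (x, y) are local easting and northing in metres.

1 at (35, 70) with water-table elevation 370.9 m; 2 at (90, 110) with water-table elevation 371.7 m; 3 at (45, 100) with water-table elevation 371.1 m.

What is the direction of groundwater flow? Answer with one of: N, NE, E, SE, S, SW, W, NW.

W

Differences from 1: to 2 (Δx, Δy, Δh) = (55, 40, +0.8); to 3 = (10, 30, +0.2).
Solve a·Δx + b·Δy = Δh: det = 55·30 − 10·40 = 1250.
∂h/∂x = [(+0.8)·30 − (+0.2)·40] / 1250 = +0.01280
∂h/∂y = [55·(+0.2) − 10·(+0.8)] / 1250 = +0.002400
Flow = −∇h = (-0.01280 east, -0.002400 north), which points west.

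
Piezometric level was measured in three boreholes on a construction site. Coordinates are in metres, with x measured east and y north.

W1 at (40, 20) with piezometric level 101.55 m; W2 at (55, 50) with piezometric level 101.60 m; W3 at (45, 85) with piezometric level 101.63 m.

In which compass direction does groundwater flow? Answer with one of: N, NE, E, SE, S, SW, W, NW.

SW

Differences from W1: to W2 (Δx, Δy, Δh) = (15, 30, +0.05); to W3 = (5, 65, +0.08).
Solve a·Δx + b·Δy = Δh: det = 15·65 − 5·30 = 825.
∂h/∂x = [(+0.05)·65 − (+0.08)·30] / 825 = +0.001030
∂h/∂y = [15·(+0.08) − 5·(+0.05)] / 825 = +0.001152
Flow = −∇h = (-0.001030 east, -0.001152 north), which points southwest.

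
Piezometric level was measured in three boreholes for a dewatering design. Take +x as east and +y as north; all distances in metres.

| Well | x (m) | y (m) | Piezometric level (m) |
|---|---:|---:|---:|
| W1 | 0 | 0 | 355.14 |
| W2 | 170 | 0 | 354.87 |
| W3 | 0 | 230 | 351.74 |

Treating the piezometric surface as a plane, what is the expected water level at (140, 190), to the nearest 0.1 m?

352.1 m

∂h/∂x = (354.87 − 355.14) / (170 − 0) = -0.001588
∂h/∂y = (351.74 − 355.14) / (230 − 0) = -0.01478
h(140, 190) = 355.14 + (-0.001588)·(140) + (-0.01478)·(190) = 355.14 -0.222 -2.809 = 352.109 m.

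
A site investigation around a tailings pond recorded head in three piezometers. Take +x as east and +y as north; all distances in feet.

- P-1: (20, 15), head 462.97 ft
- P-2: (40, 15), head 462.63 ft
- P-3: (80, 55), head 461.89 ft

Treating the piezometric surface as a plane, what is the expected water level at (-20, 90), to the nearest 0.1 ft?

Taking P-1 as reference: P-2−P-1 = (20, 0, -0.34); P-3−P-1 = (60, 40, -1.08).
Solve a·Δx + b·Δy = Δh: det = 20·40 − 60·0 = 800.
∂h/∂x = [(-0.34)·40 − (-1.08)·0] / 800 = -0.01700
∂h/∂y = [20·(-1.08) − 60·(-0.34)] / 800 = -0.001500
h(-20, 90) = 462.97 + (-0.01700)·(-40) + (-0.001500)·(75) = 462.97 +0.680 -0.112 = 463.538 ft.

463.5 ft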